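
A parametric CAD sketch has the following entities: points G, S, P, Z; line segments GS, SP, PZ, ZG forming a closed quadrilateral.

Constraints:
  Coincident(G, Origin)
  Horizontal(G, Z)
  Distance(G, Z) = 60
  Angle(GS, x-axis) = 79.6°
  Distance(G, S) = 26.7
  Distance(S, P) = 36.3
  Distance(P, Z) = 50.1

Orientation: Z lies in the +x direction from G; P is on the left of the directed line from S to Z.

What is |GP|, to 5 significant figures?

57.239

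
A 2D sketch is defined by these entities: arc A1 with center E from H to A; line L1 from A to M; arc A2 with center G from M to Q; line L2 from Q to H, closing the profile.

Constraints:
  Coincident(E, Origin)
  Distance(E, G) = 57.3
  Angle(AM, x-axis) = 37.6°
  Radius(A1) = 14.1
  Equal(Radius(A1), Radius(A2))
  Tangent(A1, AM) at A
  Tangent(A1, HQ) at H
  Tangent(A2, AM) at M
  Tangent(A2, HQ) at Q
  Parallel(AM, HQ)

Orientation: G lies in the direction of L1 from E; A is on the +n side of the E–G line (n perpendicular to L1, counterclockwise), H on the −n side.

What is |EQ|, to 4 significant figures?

59.01

The slot axis is L1's direction at 37.6°, so u = (cos 37.6°, sin 37.6°) = (0.7923, 0.6101) and n = (−sin 37.6°, cos 37.6°) = (-0.6101, 0.7923). E is at the origin and G lies 57.3 along u from E, so G = 57.3·u = (45.40, 34.96). Tangency of A1 to both parallel lines with radius 14.1 puts A and H at E ± 14.1·n: A = (-8.603, 11.17), H = (8.603, -11.17). Equal radii place M and Q the same way about G: M = G + 14.1·n = (36.80, 46.13), Q = G − 14.1·n = (54.00, 23.79). Then |EQ| = |Q − E| = 59.01.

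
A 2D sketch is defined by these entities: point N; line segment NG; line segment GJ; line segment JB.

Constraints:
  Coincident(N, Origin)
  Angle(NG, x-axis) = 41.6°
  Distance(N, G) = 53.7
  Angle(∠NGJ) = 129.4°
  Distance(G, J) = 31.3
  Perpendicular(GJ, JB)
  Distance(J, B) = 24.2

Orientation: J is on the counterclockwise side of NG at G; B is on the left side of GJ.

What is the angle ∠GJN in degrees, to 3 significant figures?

32.4°

N is at the origin; NG runs at 41.6° with length 53.7, so G = 53.7·(cos 41.6°, sin 41.6°) = (40.2, 35.7). ∠NGJ = 129.4°, so GJ runs at 41.6° + (180° − 129.4°) = 92.2° from the x-axis; with |GJ| = 31.3, J = G + 31.3·(cos 92.2°, sin 92.2°) = (39.0, 66.9). Then cos ∠GJN = JG·JN / (|JG||JN|), giving 32.4°.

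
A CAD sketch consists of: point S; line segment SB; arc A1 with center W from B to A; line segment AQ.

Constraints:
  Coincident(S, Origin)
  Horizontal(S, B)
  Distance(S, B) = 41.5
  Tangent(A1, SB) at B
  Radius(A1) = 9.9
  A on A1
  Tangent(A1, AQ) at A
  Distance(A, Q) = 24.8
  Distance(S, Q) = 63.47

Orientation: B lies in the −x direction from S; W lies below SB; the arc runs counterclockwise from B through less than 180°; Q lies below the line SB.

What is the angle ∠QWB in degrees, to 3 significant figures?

152°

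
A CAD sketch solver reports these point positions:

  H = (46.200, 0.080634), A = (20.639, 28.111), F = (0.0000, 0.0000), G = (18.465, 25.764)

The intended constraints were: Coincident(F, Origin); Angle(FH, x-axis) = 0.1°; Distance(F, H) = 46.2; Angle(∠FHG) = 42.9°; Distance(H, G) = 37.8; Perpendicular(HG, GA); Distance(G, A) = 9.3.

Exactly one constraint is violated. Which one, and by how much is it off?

Distance(G, A) = 9.3 — off by 6.10.

F = (0.00, 0.00) ✓; FH at 0.1000° ✓; |FH| = 46.20 ✓; ∠FHG = 42.90° ✓; |HG| = 37.80 ✓; ∠(HG, GA) = 90.01° ✓; |GA| = 3.199 ✗.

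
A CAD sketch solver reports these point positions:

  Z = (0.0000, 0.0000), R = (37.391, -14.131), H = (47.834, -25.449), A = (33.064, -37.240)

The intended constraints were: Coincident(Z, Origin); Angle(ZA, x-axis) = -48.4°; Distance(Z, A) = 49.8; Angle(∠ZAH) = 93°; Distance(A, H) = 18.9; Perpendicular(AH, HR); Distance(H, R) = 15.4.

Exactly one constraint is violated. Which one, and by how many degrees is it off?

Perpendicular(AH, HR) — off by 4.10°.

Z = (0.00, 0.00) ✓; ZA at -48.40° ✓; |ZA| = 49.80 ✓; ∠ZAH = 93.00° ✓; |AH| = 18.90 ✓; ∠(AH, HR) = 94.10° ✗; |HR| = 15.40 ✓.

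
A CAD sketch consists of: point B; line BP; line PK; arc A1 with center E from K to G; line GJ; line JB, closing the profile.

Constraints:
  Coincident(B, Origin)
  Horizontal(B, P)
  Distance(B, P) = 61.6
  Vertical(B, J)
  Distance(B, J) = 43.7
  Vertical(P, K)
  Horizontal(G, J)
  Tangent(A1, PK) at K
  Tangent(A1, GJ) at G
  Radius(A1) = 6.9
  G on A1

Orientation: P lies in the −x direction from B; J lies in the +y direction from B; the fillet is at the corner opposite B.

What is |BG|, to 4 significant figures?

70.01

B is at the origin; BP is horizontal with |BP| = 61.6 and P on the −x side, so P = (-61.60, 0.000). BJ is vertical with |BJ| = 43.7 and J on the +y side, so J = (0.000, 43.70). The virtual corner opposite B is at (-61.60, 43.70). Tangency of A1 to PK means the radius EK is perpendicular to PK and tangency of A1 to GJ means the radius EG is perpendicular to GJ, with radius 6.9, so the center E sits 6.9 in from both sides at E = (-54.70, 36.80). That places the tangent points at K = (-61.60, 36.80) on PK and G = (-54.70, 43.70) on GJ. Then |BG| = |G − B| = 70.01.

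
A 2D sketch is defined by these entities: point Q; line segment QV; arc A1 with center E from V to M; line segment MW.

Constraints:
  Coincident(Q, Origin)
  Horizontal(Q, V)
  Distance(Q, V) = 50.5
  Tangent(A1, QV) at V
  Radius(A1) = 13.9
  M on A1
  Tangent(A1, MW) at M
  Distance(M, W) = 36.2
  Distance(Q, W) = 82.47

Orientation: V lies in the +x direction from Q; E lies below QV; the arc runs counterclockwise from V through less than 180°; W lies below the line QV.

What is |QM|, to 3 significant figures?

47.0

Q is at the origin; Q and V share the same y with |QV| = 50.5 and V on the +x side, so V = (50.5, 0.00). Since A1 is tangent to QV there, EV ⟂ QV, so E = V + (0, -13.9) = (50.5, -13.9). Since EM ⟂ MW (tangency), |EW| = √(13.9² + 36.2²) = 38.8 regardless of where M sits on A1. So W lies on both circle(Q, 82.47) and circle(E, 38.8); the below-QV intersection is W = (66.0, -49.4). M is the foot of the tangent from W: M = (40.6, -23.7).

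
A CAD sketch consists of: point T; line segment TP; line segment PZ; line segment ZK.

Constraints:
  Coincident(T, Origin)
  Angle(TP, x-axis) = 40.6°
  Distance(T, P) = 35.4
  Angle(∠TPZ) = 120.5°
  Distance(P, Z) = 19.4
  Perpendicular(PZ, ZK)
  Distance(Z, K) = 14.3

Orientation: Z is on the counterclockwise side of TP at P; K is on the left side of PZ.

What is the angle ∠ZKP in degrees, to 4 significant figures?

53.61°

∠TPZ = 120.5°, so PZ runs at 40.6° + (180° − 120.5°) = 100.1° from the x-axis; with |PZ| = 19.4, Z = P + 19.4·(cos 100.1°, sin 100.1°) = (23.48, 42.14). PZ ⟂ ZK; with |ZK| = 14.3 on the left of PZ, K = Z + 14.3·(-0.9845, -0.1754) = (9.398, 39.63). Then cos ∠ZKP = KZ·KP / (|KZ||KP|), giving 53.61°.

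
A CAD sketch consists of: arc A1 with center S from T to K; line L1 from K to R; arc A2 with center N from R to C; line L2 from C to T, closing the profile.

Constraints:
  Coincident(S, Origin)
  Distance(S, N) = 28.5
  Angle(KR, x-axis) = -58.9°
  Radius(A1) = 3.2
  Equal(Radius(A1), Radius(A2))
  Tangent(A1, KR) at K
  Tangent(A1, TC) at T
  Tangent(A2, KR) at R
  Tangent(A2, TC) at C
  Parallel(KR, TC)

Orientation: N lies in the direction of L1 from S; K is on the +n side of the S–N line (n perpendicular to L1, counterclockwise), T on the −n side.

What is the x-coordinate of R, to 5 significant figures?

17.461

The slot axis is L1's direction at -58.9°, so u = (cos -58.9°, sin -58.9°) = (0.51653, -0.85627) and n = (−sin -58.9°, cos -58.9°) = (0.85627, 0.51653). S is at the origin and N lies 28.5 along u from S, so N = 28.5·u = (14.721, -24.404). Tangency of A1 to both parallel lines with radius 3.2 puts K and T at S ± 3.2·n: K = (2.7401, 1.6529), T = (-2.7401, -1.6529). Equal radii place R and C the same way about N: R = N + 3.2·n = (17.461, -22.751), C = N − 3.2·n = (11.981, -26.057). So R.x = 17.461.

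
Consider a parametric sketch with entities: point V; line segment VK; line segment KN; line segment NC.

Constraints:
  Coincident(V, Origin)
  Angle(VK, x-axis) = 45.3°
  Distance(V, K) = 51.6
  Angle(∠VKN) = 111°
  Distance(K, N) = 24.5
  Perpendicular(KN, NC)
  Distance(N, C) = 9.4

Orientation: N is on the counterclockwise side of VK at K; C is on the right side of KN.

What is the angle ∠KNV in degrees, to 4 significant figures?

48.25°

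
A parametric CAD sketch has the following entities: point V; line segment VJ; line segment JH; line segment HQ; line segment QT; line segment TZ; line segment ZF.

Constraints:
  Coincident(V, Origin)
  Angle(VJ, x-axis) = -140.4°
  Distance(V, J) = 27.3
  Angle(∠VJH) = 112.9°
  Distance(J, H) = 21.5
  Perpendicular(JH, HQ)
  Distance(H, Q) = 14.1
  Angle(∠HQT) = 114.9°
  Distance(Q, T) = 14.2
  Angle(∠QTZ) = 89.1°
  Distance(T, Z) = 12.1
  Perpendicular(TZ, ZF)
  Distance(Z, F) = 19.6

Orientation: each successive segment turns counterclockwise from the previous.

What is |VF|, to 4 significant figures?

40.24

V is at the origin; VJ runs at -140.4° with length 27.3, so J = (-21.04, -17.40). ∠VJH = 112.9° gives JH at -73.30° from the x-axis; with |JH| = 21.5, H = (-14.86, -37.99). The perpendicularity gives HQ at right angles to JH, so HQ runs at 16.70°; with |HQ| = 14.1, Q = (-1.351, -33.94). ∠HQT = 114.9° gives QT at 81.80° from the x-axis; with |QT| = 14.2, T = (0.6739, -19.89). ∠QTZ = 89.1° gives TZ at 172.7° from the x-axis; with |TZ| = 12.1, Z = (-11.33, -18.35). TZ ⟂ ZF, so ZF runs at -97.30°; with |ZF| = 19.6, F = (-13.82, -37.79). Then |VF| = |F − V| = 40.24.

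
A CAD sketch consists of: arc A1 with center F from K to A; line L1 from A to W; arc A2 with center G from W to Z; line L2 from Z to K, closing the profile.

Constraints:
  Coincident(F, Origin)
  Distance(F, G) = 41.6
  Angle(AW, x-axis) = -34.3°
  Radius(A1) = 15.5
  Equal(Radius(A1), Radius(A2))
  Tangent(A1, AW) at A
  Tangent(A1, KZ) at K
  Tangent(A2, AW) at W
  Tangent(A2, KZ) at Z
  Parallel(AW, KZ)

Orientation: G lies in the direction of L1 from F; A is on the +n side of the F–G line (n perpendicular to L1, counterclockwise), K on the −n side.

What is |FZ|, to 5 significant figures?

44.394

Tangency of A1 to both parallel lines with radius 15.5 puts A and K at F ± 15.5·n: A = (8.7347, 12.805), K = (-8.7347, -12.805). Equal radii place W and Z the same way about G: W = G + 15.5·n = (43.100, -10.638), Z = G − 15.5·n = (25.631, -36.247). Then |FZ| = |Z − F| = 44.394.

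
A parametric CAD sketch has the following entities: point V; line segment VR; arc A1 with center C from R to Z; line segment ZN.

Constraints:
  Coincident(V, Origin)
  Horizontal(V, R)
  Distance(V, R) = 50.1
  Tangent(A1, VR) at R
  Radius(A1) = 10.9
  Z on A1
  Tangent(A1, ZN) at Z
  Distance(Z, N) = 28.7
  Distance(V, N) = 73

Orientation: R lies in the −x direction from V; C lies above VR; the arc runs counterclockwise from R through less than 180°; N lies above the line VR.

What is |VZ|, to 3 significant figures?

45.9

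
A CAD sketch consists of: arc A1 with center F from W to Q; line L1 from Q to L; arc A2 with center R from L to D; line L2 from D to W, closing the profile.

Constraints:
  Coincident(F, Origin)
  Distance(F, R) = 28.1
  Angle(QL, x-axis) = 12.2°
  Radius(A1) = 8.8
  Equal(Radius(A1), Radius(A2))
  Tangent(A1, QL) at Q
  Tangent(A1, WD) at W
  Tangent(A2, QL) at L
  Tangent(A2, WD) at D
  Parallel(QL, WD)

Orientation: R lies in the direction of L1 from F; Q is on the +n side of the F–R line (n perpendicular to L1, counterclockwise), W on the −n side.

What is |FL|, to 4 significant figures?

29.45

The slot axis is L1's direction at 12.2°, so u = (cos 12.2°, sin 12.2°) = (0.9774, 0.2113) and n = (−sin 12.2°, cos 12.2°) = (-0.2113, 0.9774). F is at the origin and R lies 28.1 along u from F, so R = 28.1·u = (27.47, 5.938). Tangency of A1 to both parallel lines with radius 8.8 puts Q and W at F ± 8.8·n: Q = (-1.860, 8.601), W = (1.860, -8.601). Equal radii place L and D the same way about R: L = R + 8.8·n = (25.61, 14.54), D = R − 8.8·n = (29.33, -2.663). Then |FL| = |L − F| = 29.45.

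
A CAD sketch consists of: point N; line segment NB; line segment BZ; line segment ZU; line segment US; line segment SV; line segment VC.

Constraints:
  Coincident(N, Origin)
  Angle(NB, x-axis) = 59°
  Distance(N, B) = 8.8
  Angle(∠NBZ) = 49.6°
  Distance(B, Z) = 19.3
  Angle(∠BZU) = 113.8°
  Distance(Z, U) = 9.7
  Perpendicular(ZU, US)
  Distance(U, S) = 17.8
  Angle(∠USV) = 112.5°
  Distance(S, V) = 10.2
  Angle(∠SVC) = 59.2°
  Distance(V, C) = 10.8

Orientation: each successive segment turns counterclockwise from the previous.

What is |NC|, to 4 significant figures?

4.296

∠USV = 112.5° gives SV at 53.10° from the x-axis; with |SV| = 10.2, V = (6.444, -1.274). ∠SVC = 59.2° gives VC at 173.9° from the x-axis; with |VC| = 10.8, C = (-4.295, -0.1266). Then |NC| = |C − N| = 4.296.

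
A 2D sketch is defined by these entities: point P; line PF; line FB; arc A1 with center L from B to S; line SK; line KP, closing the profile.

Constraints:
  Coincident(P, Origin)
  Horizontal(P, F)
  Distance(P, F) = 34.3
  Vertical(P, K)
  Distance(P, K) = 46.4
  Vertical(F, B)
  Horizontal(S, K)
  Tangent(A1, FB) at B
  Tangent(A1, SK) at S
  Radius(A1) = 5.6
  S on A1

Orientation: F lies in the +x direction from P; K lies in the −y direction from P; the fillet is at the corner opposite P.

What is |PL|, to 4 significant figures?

49.88

P is at the origin; P and F share the same y with |PF| = 34.3 and F on the +x side, so F = (34.30, 0.000). PK is vertical with |PK| = 46.4 and K on the −y side, so K = (0.000, -46.40). The virtual corner opposite P is at (34.30, -46.40). Tangency of A1 to FB means the radius LB is perpendicular to FB and A1 meets SK tangentially, so LS is at right angles to SK, with radius 5.6, so the center L sits 5.6 in from both sides at L = (28.70, -40.80). Then |PL| = |L − P| = 49.88.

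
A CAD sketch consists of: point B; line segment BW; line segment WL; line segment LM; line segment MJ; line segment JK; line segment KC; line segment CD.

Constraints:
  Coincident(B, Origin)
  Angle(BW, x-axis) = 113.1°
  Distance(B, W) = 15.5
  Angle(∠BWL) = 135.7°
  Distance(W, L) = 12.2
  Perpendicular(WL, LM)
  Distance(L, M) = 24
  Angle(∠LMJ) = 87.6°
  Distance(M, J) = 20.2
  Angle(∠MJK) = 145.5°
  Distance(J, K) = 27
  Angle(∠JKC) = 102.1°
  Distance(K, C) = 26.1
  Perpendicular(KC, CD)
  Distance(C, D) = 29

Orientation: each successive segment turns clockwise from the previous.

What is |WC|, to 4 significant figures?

25.05

∠MJK = 145.5° gives JK at -148.1° from the x-axis; with |JK| = 27.0, K = (-10.30, -15.83). ∠JKC = 102.1° gives KC at 134.0° from the x-axis; with |KC| = 26.1, C = (-28.43, 2.949). Then |WC| = |C − W| = 25.05.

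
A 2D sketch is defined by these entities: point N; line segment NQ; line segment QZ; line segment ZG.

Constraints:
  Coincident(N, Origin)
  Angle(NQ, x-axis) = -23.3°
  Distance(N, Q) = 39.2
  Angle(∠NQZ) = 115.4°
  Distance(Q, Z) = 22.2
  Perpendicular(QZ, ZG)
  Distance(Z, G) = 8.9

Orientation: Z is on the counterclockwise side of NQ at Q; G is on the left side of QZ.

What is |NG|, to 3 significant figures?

47.2

N is at the origin; NQ runs at -23.3° with length 39.2, so Q = 39.2·(cos -23.3°, sin -23.3°) = (36.0, -15.5). ∠NQZ = 115.4°, so QZ runs at -23.3° + (180° − 115.4°) = 41.3° from the x-axis; with |QZ| = 22.2, Z = Q + 22.2·(cos 41.3°, sin 41.3°) = (52.7, -0.853). QZ is perpendicular to ZG; with |ZG| = 8.9 on the left of QZ, G = Z + 8.9·(-0.660, 0.751) = (46.8, 5.83). Then |NG| = |G − N| = 47.2.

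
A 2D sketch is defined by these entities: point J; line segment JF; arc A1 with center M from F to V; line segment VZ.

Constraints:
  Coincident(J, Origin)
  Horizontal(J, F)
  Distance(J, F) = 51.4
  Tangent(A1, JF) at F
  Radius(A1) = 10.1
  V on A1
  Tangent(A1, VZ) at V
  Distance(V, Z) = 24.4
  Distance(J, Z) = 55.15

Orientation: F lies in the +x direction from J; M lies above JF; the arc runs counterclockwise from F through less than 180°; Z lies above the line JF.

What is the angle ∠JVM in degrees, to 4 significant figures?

25.95°

Checks: |MV| = 10.10 ✓; ∠(MV, VZ) = 90.00° ✓; |VZ| = 24.40 ✓; |JZ| = 55.15 ✓.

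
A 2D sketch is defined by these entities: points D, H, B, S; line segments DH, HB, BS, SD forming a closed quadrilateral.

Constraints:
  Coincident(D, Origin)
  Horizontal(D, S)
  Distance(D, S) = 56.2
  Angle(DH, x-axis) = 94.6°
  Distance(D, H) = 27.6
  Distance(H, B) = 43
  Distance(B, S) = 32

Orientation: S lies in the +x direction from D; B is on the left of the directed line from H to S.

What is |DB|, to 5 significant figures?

49.493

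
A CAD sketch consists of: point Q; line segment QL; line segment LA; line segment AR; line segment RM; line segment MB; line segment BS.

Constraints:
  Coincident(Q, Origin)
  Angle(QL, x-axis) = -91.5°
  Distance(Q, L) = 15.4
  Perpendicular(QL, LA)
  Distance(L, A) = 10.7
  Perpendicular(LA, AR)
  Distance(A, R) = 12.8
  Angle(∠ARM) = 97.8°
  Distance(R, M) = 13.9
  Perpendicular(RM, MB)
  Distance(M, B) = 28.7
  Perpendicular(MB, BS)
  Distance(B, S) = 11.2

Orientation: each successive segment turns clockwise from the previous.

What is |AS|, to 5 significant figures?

16.622

Q is at the origin; QL runs at -91.5° with length 15.4, so L = (-0.40313, -15.395). QL is perpendicular to LA, so LA runs at 178.50°; with |LA| = 10.7, A = (-11.099, -15.115). The perpendicularity gives AR at right angles to LA, so AR runs at 88.500°; with |AR| = 12.8, R = (-10.764, -2.3190). ∠ARM = 97.8° gives RM at 6.3000° from the x-axis; with |RM| = 13.9, M = (3.0517, -0.79371). RM is perpendicular to MB, so MB runs at -83.700°; with |MB| = 28.7, B = (6.2010, -29.320). MB is perpendicular to BS, so BS runs at -173.70°; with |BS| = 11.2, S = (-4.9313, -30.549). Then |AS| = |S − A| = 16.622.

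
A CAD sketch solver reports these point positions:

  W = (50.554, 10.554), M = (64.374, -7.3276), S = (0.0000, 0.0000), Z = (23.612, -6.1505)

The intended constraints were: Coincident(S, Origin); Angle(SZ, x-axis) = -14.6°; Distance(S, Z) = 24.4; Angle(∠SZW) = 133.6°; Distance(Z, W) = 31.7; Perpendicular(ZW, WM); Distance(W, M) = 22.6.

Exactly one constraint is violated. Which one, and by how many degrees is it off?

Perpendicular(ZW, WM) — off by 5.90°.

S = (0.00, 0.00) ✓; SZ at -14.60° ✓; |SZ| = 24.40 ✓; ∠SZW = 133.6° ✓; |ZW| = 31.70 ✓; ∠(ZW, WM) = 84.10° ✗; |WM| = 22.60 ✓.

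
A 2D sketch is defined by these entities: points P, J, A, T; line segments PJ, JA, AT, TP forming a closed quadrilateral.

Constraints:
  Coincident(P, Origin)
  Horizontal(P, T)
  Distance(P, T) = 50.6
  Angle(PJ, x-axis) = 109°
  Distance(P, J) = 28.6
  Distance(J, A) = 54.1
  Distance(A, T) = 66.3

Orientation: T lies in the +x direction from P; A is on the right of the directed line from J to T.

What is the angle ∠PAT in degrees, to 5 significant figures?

45.764°

P is at the origin; P and T share the same y with |PT| = 50.6 and T in +x, so T = (50.6, 0). PJ runs at 109.0° with |PJ| = 28.6, so J = (-9.3112, 27.042). A is determined by |JA| = 54.1 and |AT| = 66.3 together: it lies at the intersection of circle(J, 54.1) and circle(T, 66.3). With |JT| = 65.731, the foot of the radical line on JT is 21.692 from J and the perpendicular offset is √(54.1² − 21.692²) = 49.561. Taking the right-of-JT solution: A = (-9.9288, -27.055).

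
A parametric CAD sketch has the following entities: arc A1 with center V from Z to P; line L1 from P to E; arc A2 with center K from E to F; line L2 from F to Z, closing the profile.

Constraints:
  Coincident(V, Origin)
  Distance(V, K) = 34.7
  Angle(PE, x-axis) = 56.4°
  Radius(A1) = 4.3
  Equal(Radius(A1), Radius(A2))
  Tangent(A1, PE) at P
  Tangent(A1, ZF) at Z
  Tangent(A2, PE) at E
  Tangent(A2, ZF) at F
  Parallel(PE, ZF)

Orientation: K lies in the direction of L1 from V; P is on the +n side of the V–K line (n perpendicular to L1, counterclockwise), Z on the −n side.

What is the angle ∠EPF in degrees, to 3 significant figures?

13.9°

The slot axis is L1's direction at 56.4°, so u = (cos 56.4°, sin 56.4°) = (0.553, 0.833) and n = (−sin 56.4°, cos 56.4°) = (-0.833, 0.553). V is at the origin and K lies 34.7 along u from V, so K = 34.7·u = (19.2, 28.9). Tangency of A1 to both parallel lines with radius 4.3 puts P and Z at V ± 4.3·n: P = (-3.58, 2.38), Z = (3.58, -2.38). Equal radii place E and F the same way about K: E = K + 4.3·n = (15.6, 31.3), F = K − 4.3·n = (22.8, 26.5). Then cos ∠EPF = PE·PF / (|PE||PF|), giving 13.9°.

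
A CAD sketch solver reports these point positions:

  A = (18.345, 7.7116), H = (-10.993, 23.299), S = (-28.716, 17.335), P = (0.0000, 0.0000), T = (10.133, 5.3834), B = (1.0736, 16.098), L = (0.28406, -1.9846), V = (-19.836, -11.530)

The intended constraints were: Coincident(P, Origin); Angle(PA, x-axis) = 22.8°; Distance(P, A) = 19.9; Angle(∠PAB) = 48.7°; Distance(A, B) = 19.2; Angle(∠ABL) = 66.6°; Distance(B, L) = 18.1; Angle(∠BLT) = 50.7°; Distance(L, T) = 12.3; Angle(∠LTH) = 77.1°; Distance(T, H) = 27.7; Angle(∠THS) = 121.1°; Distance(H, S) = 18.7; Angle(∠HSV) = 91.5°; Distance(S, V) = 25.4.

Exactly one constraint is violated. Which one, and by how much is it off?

Distance(S, V) = 25.4 — off by 4.80.

P = (0.00, 0.00) ✓; PA at 22.80° ✓; |PA| = 19.90 ✓; ∠PAB = 48.70° ✓; |AB| = 19.20 ✓; ∠ABL = 66.60° ✓; |BL| = 18.10 ✓; ∠BLT = 50.70° ✓; |LT| = 12.30 ✓; ∠LTH = 77.10° ✓; |TH| = 27.70 ✓; ∠THS = 121.1° ✓; |HS| = 18.70 ✓; ∠HSV = 91.50° ✓; |SV| = 30.20 ✗.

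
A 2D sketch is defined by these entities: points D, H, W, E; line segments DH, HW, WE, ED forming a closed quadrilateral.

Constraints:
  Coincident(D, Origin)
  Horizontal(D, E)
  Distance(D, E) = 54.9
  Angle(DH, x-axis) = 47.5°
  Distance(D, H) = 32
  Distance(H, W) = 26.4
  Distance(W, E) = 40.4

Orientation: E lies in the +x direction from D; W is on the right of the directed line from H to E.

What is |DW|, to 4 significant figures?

14.66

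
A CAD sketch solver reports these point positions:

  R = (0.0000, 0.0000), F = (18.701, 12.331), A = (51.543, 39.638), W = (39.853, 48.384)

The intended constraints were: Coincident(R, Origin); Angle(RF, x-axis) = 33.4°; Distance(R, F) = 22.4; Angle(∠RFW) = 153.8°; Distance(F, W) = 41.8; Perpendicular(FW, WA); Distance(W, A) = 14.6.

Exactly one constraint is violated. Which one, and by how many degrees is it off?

Perpendicular(FW, WA) — off by 6.40°.

R = (0.00, 0.00) ✓; RF at 33.40° ✓; |RF| = 22.40 ✓; ∠RFW = 153.8° ✓; |FW| = 41.80 ✓; ∠(FW, WA) = 96.40° ✗; |WA| = 14.60 ✓.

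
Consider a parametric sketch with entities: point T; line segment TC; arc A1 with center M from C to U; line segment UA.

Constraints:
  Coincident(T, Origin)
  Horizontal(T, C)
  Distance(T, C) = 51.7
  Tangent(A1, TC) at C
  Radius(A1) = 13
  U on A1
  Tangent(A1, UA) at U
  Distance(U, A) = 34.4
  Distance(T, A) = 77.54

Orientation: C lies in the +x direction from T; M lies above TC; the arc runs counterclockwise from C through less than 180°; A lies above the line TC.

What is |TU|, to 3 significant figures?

66.2

T is at the origin; TC is horizontal with |TC| = 51.7 and C on the +x side, so C = (51.7, 0.00). A1 meets TC tangentially, so MC is at right angles to TC, so M = C + (0, 13) = (51.7, 13.0). Since MU ⟂ UA (tangency), |MA| = √(13.0² + 34.4²) = 36.8 regardless of where U sits on A1. So A lies on both circle(T, 77.54) and circle(M, 36.8); the above-TC intersection is A = (60.3, 48.8). U is the foot of the tangent from A: U = (64.6, 14.6).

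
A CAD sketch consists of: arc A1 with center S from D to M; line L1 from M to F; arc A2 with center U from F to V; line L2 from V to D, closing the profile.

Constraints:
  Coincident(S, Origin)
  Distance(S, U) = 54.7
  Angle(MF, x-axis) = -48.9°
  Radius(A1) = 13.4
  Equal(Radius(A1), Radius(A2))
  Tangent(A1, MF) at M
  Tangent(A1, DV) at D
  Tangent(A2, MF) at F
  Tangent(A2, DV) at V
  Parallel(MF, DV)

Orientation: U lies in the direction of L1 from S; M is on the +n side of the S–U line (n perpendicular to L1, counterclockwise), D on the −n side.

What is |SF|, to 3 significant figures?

56.3

The slot axis is L1's direction at -48.9°, so u = (cos -48.9°, sin -48.9°) = (0.657, -0.754) and n = (−sin -48.9°, cos -48.9°) = (0.754, 0.657). S is at the origin and U lies 54.7 along u from S, so U = 54.7·u = (36.0, -41.2). Tangency of A1 to both parallel lines with radius 13.4 puts M and D at S ± 13.4·n: M = (10.1, 8.81), D = (-10.1, -8.81). Equal radii place F and V the same way about U: F = U + 13.4·n = (46.1, -32.4), V = U − 13.4·n = (25.9, -50.0). Then |SF| = |F − S| = 56.3.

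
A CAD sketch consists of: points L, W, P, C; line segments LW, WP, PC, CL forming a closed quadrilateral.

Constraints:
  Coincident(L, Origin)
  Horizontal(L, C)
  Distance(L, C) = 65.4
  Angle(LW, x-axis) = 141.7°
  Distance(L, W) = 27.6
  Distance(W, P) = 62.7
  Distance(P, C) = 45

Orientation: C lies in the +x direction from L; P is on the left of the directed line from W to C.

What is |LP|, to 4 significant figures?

52.36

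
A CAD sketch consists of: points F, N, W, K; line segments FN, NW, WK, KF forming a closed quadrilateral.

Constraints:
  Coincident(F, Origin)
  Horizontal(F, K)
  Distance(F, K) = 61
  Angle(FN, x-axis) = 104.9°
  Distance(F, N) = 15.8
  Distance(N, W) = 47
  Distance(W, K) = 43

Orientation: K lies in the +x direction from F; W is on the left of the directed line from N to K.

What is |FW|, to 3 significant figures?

52.5

F is at the origin; F and K share the same y with |FK| = 61.0 and K in +x, so K = (61.0, 0). FN runs at 104.9° with |FN| = 15.8, so N = (-4.06, 15.3). W is determined by |NW| = 47.0 and |WK| = 43.0 together: it lies at the intersection of circle(N, 47.0) and circle(K, 43.0). With |NK| = 66.8, the foot of the radical line on NK is 36.1 from N and the perpendicular offset is √(47.0² − 36.1²) = 30.1. Taking the left-of-NK solution: W = (38.0, 36.3).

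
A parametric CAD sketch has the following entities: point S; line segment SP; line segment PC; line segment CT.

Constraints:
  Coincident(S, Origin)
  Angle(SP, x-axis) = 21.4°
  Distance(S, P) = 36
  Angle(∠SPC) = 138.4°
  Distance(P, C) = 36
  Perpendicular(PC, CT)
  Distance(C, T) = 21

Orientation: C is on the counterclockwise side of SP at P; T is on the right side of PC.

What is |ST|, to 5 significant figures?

77.299

∠SPC = 138.4°, so PC runs at 21.4° + (180° − 138.4°) = 63.000° from the x-axis; with |PC| = 36.0, C = P + 36.0·(cos 63.000°, sin 63.000°) = (49.862, 45.212). PC is perpendicular to CT; with |CT| = 21.0 on the right of PC, T = C + 21.0·(0.89101, -0.45399) = (68.573, 35.678). Then |ST| = |T − S| = 77.299.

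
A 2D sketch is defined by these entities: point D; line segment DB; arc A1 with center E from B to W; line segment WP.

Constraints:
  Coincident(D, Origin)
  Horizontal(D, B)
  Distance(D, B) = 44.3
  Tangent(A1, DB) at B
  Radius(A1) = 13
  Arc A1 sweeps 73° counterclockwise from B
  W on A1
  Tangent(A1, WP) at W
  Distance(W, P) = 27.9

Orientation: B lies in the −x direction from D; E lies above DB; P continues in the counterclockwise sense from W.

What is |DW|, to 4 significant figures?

33.17

D is at the origin; D and B share the same y with |DB| = 44.3 and B on the −x side, so B = (-44.30, 0.000). Since A1 is tangent to DB there, EB ⟂ DB, so E = B + (0, 13) = (-44.30, 13.00). On A1, B sits at bearing -90° from E; a 73° counterclockwise sweep puts W at bearing -17°, so W = E + 13.0·(cos -17°, sin -17°) = (-31.87, 9.199). Then |DW| = |W − D| = 33.17.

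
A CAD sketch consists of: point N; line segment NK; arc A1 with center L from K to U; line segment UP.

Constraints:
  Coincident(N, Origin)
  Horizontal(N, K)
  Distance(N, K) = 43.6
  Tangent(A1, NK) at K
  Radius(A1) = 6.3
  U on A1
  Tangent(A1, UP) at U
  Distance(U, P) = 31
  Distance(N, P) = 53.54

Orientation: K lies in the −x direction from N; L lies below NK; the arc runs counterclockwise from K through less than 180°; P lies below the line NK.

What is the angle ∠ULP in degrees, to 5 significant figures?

78.512°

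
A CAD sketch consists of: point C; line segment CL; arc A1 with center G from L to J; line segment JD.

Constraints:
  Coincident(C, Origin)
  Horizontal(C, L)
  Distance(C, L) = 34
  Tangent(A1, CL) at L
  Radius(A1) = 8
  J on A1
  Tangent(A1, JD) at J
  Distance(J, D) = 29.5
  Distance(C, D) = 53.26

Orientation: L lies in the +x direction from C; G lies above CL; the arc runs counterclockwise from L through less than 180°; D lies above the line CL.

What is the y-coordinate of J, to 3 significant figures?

9.36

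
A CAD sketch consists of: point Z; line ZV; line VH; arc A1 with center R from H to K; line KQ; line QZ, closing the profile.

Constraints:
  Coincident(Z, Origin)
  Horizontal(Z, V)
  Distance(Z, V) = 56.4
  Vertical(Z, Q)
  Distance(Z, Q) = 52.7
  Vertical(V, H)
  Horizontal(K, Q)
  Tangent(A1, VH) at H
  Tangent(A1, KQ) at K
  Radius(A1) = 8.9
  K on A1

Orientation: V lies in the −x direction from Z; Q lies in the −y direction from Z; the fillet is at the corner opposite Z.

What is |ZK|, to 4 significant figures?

70.95

Z is at the origin; ZV is horizontal with |ZV| = 56.4 and V on the −x side, so V = (-56.40, 0.000). ZQ is vertical with |ZQ| = 52.7 and Q on the −y side, so Q = (0.000, -52.70). The virtual corner opposite Z is at (-56.40, -52.70). The tangent condition forces RH to be normal to VH and A1 meets KQ tangentially, so RK is at right angles to KQ, with radius 8.9, so the center R sits 8.9 in from both sides at R = (-47.50, -43.80). That places the tangent points at H = (-56.40, -43.80) on VH and K = (-47.50, -52.70) on KQ. Then |ZK| = |K − Z| = 70.95.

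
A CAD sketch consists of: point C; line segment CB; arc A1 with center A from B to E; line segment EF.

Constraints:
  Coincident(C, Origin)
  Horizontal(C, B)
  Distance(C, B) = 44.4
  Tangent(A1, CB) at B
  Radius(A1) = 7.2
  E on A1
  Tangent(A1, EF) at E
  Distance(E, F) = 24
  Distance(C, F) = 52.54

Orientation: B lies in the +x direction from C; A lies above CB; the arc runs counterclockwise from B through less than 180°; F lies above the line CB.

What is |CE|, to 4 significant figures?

52.00

C is at the origin; CB is horizontal with |CB| = 44.4 and B on the +x side, so B = (44.40, 0.000). A1 meets CB tangentially, so AB is at right angles to CB, so A = B + (0, 7.2) = (44.40, 7.200). Since AE ⟂ EF (tangency), |AF| = √(7.2² + 24.0²) = 25.06 regardless of where E sits on A1. So F lies on both circle(C, 52.54) and circle(A, 25.06); the above-CB intersection is F = (41.59, 32.10). E is the foot of the tangent from F: E = (51.02, 10.03).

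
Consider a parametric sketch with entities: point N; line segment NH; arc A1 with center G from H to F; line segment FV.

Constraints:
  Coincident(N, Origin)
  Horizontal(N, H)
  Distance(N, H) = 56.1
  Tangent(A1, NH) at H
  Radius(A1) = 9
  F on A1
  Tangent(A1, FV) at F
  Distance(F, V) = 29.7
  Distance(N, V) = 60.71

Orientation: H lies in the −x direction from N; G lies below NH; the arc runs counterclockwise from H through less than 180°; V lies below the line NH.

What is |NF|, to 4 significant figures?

65.08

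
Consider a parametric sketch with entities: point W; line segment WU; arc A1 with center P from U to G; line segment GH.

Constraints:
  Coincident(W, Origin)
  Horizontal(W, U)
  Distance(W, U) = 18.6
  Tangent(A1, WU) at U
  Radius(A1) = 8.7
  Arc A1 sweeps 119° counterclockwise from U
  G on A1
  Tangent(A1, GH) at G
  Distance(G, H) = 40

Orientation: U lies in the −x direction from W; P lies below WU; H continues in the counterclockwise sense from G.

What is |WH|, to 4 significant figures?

48.39

W is at the origin; WU is horizontal with |WU| = 18.6 and U on the −x side, so U = (-18.60, 0.000). Since A1 is tangent to WU there, PU ⟂ WU, so P = U + (0, -8.7) = (-18.60, -8.700). On A1, U sits at bearing 90° from P; a 119° counterclockwise sweep puts G at bearing 209°, so G = P + 8.7·(cos 209°, sin 209°) = (-26.21, -12.92). A1 meets GH tangentially, so PG is at right angles to GH, so GH runs along (−sin 209°, cos 209°); with |GH| = 40.0, H = (-6.817, -47.90). Then |WH| = |H − W| = 48.39.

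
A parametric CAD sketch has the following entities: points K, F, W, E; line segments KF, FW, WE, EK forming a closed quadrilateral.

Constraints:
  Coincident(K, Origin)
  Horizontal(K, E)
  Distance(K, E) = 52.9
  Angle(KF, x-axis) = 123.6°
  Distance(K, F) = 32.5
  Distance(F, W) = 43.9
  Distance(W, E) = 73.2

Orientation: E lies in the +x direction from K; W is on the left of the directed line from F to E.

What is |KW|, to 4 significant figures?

61.03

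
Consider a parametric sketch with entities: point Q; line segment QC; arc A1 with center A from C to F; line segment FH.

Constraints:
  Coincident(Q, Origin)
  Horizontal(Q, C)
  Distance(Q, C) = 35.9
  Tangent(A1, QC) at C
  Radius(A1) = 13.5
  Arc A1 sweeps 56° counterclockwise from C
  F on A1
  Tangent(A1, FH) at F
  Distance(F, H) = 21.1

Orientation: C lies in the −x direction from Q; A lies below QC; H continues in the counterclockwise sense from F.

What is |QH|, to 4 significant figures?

63.39

On A1, C sits at bearing 90° from A; a 56° counterclockwise sweep puts F at bearing 146°, so F = A + 13.5·(cos 146°, sin 146°) = (-47.09, -5.951). A1 meets FH tangentially, so AF is at right angles to FH, so FH runs along (−sin 146°, cos 146°); with |FH| = 21.1, H = (-58.89, -23.44). Then |QH| = |H − Q| = 63.39.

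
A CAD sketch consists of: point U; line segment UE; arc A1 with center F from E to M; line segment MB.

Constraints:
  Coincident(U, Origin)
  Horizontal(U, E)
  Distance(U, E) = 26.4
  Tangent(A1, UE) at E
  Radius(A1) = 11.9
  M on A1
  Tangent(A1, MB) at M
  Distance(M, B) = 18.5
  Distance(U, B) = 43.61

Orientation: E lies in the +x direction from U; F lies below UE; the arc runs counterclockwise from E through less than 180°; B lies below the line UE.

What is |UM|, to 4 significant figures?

25.17

U is at the origin; UE is horizontal with |UE| = 26.4 and E on the +x side, so E = (26.40, 0.000). Tangency of A1 to UE means the radius FE is perpendicular to UE, so F = E + (0, -11.9) = (26.40, -11.90). Since FM ⟂ MB (tangency), |FB| = √(11.9² + 18.5²) = 22.00 regardless of where M sits on A1. So B lies on both circle(U, 43.61) and circle(F, 22.00); the below-UE intersection is B = (27.47, -33.87). M is the foot of the tangent from B: M = (16.72, -18.82).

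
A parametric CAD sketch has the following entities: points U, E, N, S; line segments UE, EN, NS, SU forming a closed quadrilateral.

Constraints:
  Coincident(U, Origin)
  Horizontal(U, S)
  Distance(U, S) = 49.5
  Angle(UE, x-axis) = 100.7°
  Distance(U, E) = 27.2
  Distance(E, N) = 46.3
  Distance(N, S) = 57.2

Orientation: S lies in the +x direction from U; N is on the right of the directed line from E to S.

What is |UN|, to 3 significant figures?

20.0

U is at the origin; U and S share the same y with |US| = 49.5 and S in +x, so S = (49.5, 0). UE runs at 100.7° with |UE| = 27.2, so E = (-5.05, 26.7). N is determined by |EN| = 46.3 and |NS| = 57.2 together: it lies at the intersection of circle(E, 46.3) and circle(S, 57.2). With |ES| = 60.7, the foot of the radical line on ES is 21.1 from E and the perpendicular offset is √(46.3² − 21.1²) = 41.2. Taking the right-of-ES solution: N = (-4.25, -19.6).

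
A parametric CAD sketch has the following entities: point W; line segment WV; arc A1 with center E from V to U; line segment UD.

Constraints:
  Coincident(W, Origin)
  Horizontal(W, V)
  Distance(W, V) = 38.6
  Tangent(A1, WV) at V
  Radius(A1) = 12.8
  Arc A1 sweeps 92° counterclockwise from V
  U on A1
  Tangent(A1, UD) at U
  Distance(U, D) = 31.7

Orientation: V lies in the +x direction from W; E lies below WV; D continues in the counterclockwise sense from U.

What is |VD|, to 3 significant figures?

46.4

W is at the origin; W and V share the same y with |WV| = 38.6 and V on the +x side, so V = (38.6, 0.00). Tangency of A1 to WV means the radius EV is perpendicular to WV, so E = V + (0, -12.8) = (38.6, -12.8). On A1, V sits at bearing 90° from E; a 92° counterclockwise sweep puts U at bearing 182°, so U = E + 12.8·(cos 182°, sin 182°) = (25.8, -13.2). The tangent condition forces EU to be normal to UD, so UD runs along (−sin 182°, cos 182°); with |UD| = 31.7, D = (26.9, -44.9). Then |VD| = |D − V| = 46.4.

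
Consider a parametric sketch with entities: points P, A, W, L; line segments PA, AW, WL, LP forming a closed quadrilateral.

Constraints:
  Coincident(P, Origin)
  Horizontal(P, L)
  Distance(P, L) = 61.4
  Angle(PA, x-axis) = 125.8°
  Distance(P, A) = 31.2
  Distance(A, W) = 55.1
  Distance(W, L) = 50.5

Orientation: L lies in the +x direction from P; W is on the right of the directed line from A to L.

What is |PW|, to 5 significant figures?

23.907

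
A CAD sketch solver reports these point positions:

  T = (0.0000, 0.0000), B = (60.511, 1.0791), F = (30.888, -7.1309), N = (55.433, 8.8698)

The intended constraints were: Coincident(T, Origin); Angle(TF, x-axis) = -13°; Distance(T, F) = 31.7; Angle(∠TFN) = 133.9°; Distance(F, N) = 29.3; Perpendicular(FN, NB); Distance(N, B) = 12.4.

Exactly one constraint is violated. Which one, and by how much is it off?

Distance(N, B) = 12.4 — off by 3.10.

T = (0.00, 0.00) ✓; TF at -13.00° ✓; |TF| = 31.70 ✓; ∠TFN = 133.9° ✓; |FN| = 29.30 ✓; ∠(FN, NB) = 90.00° ✓; |NB| = 9.300 ✗.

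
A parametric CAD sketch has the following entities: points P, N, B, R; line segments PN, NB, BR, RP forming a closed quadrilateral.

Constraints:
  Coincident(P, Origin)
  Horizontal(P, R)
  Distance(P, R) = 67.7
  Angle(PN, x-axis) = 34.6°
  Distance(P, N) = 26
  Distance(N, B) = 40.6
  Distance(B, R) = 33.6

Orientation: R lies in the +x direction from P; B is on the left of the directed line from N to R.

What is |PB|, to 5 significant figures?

66.397

P is at the origin; P and R share the same y with |PR| = 67.7 and R in +x, so R = (67.7, 0). PN runs at 34.6° with |PN| = 26.0, so N = (21.402, 14.764). B is determined by |NB| = 40.6 and |BR| = 33.6 together: it lies at the intersection of circle(N, 40.6) and circle(R, 33.6). With |NR| = 48.595, the foot of the radical line on NR is 29.642 from N and the perpendicular offset is √(40.6² − 29.642²) = 27.744. Taking the left-of-NR solution: B = (58.071, 32.191).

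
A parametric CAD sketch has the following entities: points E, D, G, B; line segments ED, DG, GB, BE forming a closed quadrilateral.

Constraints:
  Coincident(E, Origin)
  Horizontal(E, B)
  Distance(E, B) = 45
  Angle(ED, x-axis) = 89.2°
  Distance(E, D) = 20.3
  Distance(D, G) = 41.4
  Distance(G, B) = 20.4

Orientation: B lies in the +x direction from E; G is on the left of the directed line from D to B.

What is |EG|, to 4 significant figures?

46.29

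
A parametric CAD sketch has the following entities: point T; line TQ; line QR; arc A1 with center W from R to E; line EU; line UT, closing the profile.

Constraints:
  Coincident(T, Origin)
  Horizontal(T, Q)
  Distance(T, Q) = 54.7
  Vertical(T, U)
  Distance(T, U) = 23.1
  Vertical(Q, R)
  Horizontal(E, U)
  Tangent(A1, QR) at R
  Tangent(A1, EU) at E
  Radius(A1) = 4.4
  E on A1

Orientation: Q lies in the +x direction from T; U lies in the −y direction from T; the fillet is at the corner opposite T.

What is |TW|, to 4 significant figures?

53.66

T is at the origin; T and Q share the same y with |TQ| = 54.7 and Q on the +x side, so Q = (54.70, 0.000). TU is vertical with |TU| = 23.1 and U on the −y side, so U = (0.000, -23.10). The virtual corner opposite T is at (54.70, -23.10). A1 meets QR tangentially, so WR is at right angles to QR and A1 meets EU tangentially, so WE is at right angles to EU, with radius 4.4, so the center W sits 4.4 in from both sides at W = (50.30, -18.70). Then |TW| = |W − T| = 53.66.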